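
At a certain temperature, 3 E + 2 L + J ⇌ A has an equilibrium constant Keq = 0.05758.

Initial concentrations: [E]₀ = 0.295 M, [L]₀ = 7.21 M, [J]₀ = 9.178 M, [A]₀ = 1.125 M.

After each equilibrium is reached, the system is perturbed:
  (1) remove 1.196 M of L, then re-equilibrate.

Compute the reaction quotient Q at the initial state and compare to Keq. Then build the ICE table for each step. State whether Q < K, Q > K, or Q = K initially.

Q₀ = 0.09185; Q > K (proceeds reverse)

Q₀ = 0.09185 vs Keq = 0.05758 ⇒ Q>K, reverse
Step 1:
                  E         L         J         A
  Initial     0.295      7.21     9.178     1.125
  Change     0.0469   0.03126   0.01563  -0.01563
  Equil      0.3419     7.241     9.194     1.109
  solve Keq expr → x = -0.01563; check Q = 0.05758
Then remove 1.196 M of L.
Step 2:
                  E         L         J         A
  Initial    0.3419     6.045     9.194     1.109
  Change    0.04081    0.0272    0.0136   -0.0136
  Equil      0.3827     6.072     9.207     1.096
  solve Keq expr → x = -0.0136; check Q = 0.05758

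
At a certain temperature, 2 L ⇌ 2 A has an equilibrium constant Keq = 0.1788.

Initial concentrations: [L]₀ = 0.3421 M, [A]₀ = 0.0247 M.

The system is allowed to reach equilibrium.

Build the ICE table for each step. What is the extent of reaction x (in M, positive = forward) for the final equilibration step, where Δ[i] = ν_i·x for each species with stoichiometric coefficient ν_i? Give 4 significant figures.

x = 0.04215 M

Q₀ = 0.005213 vs Keq = 0.1788 ⇒ Q<K, forward
Step 1:
                   L          A
  I           0.3421     0.0247
  C         -0.08431    0.08431
  E           0.2578      0.109
  solve Keq expr → x = 0.04215; check Q = 0.1788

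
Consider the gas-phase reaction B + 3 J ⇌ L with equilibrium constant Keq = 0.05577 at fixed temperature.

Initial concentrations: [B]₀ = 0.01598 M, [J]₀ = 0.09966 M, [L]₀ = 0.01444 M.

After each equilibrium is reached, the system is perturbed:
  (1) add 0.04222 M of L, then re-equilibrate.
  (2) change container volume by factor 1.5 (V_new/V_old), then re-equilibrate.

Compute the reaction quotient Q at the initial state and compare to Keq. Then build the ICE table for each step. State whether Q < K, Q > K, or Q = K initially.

Q₀ = 912.9 vs Keq = 0.05577 ⇒ Q>K, reverse
Step 1:
                    B           J           L
  init        0.01598     0.09966     0.01444
  Δ           0.01444     0.04331    -0.01444
  eq          0.03042       0.143  4.9565e-06
  solve Keq expr → x = -0.01444; check Q = 0.05577
Then add 0.04222 M of L.
Step 2:
                    B           J           L
  init        0.03042       0.143     0.04222
  Δ           0.04215      0.1264    -0.04215
  eq          0.07256      0.2694  7.9124e-05
  solve Keq expr → x = -0.04215; check Q = 0.05577
Then change container volume by factor 1.5 (V_new/V_old).
Step 3:
                    B           J           L
  init        0.04837      0.1796  5.2749e-05
  Δ        3.7079e-05  1.1124e-04 -3.7079e-05
  eq          0.04841      0.1797  1.5671e-05
  solve Keq expr → x = -3.7079e-05; check Q = 0.05577

Q₀ = 912.9; Q > K (proceeds reverse)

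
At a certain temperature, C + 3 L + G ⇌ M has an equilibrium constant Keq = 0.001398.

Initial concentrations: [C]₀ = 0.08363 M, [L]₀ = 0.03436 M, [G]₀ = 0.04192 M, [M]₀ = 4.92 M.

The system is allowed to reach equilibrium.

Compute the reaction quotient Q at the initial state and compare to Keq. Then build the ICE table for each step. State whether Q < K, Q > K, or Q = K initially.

Q₀ = 3.4596e+07; Q > K (proceeds reverse)

Q₀ = 3.4596e+07 vs Keq = 0.001398 ⇒ Q>K, reverse
Step 1:
                  C         L         G         M
  init      0.08363   0.03436   0.04192      4.92
  Δ           2.303     6.908     2.303    -2.303
  eq          2.386     6.942     2.345     2.617
  solve Keq expr → x = -2.303; check Q = 0.001398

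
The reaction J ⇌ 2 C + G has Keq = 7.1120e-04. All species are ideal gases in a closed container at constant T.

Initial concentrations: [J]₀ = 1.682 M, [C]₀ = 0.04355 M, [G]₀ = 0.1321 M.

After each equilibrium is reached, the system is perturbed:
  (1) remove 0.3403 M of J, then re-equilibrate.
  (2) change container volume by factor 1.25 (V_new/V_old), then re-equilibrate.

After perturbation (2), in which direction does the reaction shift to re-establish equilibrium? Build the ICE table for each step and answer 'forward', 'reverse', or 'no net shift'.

Q₀ = 1.4895e-04 vs Keq = 7.1120e-04 ⇒ Q<K, forward
Step 1:
                   J          C          G
  init         1.682    0.04355     0.1321
  Δ         -0.02199    0.04398    0.02199
  eq            1.66    0.08753     0.1541
  solve Keq expr → x = 0.02199; check Q = 7.1120e-04
Then remove 0.3403 M of J.
Step 2:
                   J          C          G
  init          1.32    0.08753     0.1541
  Δ         0.004145   -0.00829  -0.004145
  eq           1.324    0.07924     0.1499
  solve Keq expr → x = -0.004145; check Q = 7.1120e-04
Then change container volume by factor 1.25 (V_new/V_old).
Step 3:
                   J          C          G
  init         1.059    0.06339       0.12
  Δ        -0.006734    0.01347   0.006734
  eq           1.052    0.07686     0.1267
  solve Keq expr → x = 0.006734; check Q = 7.1120e-04

Direction: forward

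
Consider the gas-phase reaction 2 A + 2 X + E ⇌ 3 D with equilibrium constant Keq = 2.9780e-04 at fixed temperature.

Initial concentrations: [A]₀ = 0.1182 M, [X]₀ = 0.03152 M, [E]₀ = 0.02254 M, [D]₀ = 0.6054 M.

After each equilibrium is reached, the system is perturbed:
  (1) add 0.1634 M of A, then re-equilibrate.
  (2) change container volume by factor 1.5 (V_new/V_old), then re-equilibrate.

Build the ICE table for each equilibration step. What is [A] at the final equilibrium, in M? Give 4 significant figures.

[A]_eq = 0.4508 M

Q₀ = 7.0920e+05 vs Keq = 2.9780e-04 ⇒ Q>K, reverse
Step 1:
                  A         X         E         D
  init       0.1182   0.03152   0.02254    0.6054
  Δ          0.3939    0.3939    0.1969   -0.5908
  eq         0.5121    0.4254    0.2195   0.01458
  solve Keq expr → x = -0.1969; check Q = 2.9780e-04
Then add 0.1634 M of A.
Step 2:
                  A         X         E         D
  init       0.6755    0.4254    0.2195   0.01458
  Δ       -0.001898 -0.001898 -9.4898e-04  0.002847
  eq         0.6736    0.4235    0.2185   0.01743
  solve Keq expr → x = 9.4898e-04; check Q = 2.9780e-04
Then change container volume by factor 1.5 (V_new/V_old).
Step 3:
                  A         X         E         D
  init       0.4491    0.2823    0.1457   0.01162
  Δ        0.001782  0.001782 8.9111e-04 -0.002673
  eq         0.4508    0.2841    0.1466  0.008947
  solve Keq expr → x = -8.9111e-04; check Q = 2.9780e-04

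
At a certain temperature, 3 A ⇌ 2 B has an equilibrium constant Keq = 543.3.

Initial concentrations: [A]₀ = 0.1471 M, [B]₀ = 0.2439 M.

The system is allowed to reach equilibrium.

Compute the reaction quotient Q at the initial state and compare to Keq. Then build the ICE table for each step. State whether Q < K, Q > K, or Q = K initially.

Q₀ = 18.69; Q < K (proceeds forward)

Q₀ = 18.69 vs Keq = 543.3 ⇒ Q<K, forward
Step 1:
                   A          B
  Initial     0.1471     0.2439
  Change    -0.09158    0.06105
  Equil      0.05552      0.305
  solve Keq expr → x = 0.03053; check Q = 543.3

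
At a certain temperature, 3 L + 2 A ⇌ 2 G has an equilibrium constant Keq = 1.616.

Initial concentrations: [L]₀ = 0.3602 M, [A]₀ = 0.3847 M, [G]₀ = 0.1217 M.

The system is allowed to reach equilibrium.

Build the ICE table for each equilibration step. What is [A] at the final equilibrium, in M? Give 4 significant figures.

Q₀ = 2.141 vs Keq = 1.616 ⇒ Q>K, reverse
Step 1:
                  L         A         G
  I          0.3602    0.3847    0.1217
  C         0.01226  0.008174 -0.008174
  E          0.3725    0.3929    0.1135
  solve Keq expr → x = -0.004087; check Q = 1.616

[A]_eq = 0.3929 M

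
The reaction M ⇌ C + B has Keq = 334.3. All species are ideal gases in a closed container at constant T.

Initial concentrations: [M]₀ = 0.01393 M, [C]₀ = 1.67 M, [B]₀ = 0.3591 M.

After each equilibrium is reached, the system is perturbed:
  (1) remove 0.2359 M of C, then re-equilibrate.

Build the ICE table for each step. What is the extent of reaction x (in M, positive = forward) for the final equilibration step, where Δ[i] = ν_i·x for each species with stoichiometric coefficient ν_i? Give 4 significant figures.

x = 2.6050e-04 M

Q₀ = 43.05 vs Keq = 334.3 ⇒ Q<K, forward
Step 1:
                  M         C         B
  Initial   0.01393      1.67    0.3591
  Change   -0.01206   0.01206   0.01206
  Equil    0.001868     1.682    0.3712
  solve Keq expr → x = 0.01206; check Q = 334.3
Then remove 0.2359 M of C.
Step 2:
                  M         C         B
  Initial  0.001868     1.446    0.3712
  Change  -2.6050e-04 2.6050e-04 2.6050e-04
  Equil    0.001607     1.446    0.3714
  solve Keq expr → x = 2.6050e-04; check Q = 334.3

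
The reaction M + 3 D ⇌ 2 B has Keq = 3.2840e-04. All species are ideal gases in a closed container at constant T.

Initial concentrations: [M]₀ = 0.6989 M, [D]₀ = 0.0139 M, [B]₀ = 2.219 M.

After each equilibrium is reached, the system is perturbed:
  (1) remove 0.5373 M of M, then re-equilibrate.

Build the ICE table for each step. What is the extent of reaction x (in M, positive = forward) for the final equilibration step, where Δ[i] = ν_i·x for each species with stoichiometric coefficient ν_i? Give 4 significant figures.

x = -0.01017 M

Q₀ = 2.6233e+06 vs Keq = 3.2840e-04 ⇒ Q>K, reverse
Step 1:
                   M          D          B
  Initial     0.6989     0.0139      2.219
  Change       1.043      3.129     -2.086
  Equil        1.742      3.143     0.1332
  solve Keq expr → x = -1.043; check Q = 3.2840e-04
Then remove 0.5373 M of M.
Step 2:
                   M          D          B
  Initial      1.204      3.143     0.1332
  Change     0.01017    0.03052   -0.02035
  Equil        1.215      3.173     0.1129
  solve Keq expr → x = -0.01017; check Q = 3.2840e-04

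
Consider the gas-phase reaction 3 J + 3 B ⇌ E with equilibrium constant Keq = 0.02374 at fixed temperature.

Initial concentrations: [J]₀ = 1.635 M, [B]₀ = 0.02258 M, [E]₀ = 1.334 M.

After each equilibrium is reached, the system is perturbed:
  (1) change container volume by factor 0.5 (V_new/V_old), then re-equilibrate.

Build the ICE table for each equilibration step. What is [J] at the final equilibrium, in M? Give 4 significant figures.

Q₀ = 2.6511e+04 vs Keq = 0.02374 ⇒ Q>K, reverse
Step 1:
                    J           B           E
  Initial       1.635     0.02258       1.334
  Change        1.185       1.185     -0.3951
  Equil          2.82       1.208      0.9389
  solve Keq expr → x = -0.3951; check Q = 0.02374
Then change container volume by factor 0.5 (V_new/V_old).
Step 2:
                    J           B           E
  Initial       5.641       2.416       1.878
  Change       -1.343      -1.343      0.4478
  Equil         4.298       1.073       2.325
  solve Keq expr → x = 0.4478; check Q = 0.02374

[J]_eq = 4.298 M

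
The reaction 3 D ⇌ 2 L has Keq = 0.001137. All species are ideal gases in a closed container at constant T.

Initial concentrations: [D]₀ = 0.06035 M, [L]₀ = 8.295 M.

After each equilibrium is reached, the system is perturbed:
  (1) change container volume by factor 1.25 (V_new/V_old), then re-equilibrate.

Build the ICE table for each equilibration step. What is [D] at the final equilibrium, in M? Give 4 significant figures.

[D]_eq = 8.704 M

Q₀ = 3.1304e+05 vs Keq = 0.001137 ⇒ Q>K, reverse
Step 1:
                    D           L
  Initial     0.06035       8.295
  Change        10.67       -7.11
  Equil         10.73       1.185
  solve Keq expr → x = -3.555; check Q = 0.001137
Then change container volume by factor 1.25 (V_new/V_old).
Step 2:
                    D           L
  Initial       8.581      0.9476
  Change       0.1227     -0.0818
  Equil         8.704      0.8658
  solve Keq expr → x = -0.0409; check Q = 0.001137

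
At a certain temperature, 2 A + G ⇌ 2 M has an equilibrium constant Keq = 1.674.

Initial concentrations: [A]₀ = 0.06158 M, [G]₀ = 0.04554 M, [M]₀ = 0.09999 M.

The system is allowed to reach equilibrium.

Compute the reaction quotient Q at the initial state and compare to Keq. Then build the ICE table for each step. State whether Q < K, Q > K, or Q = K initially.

Q₀ = 57.89; Q > K (proceeds reverse)

Q₀ = 57.89 vs Keq = 1.674 ⇒ Q>K, reverse
Step 1:
                  A         G         M
  init      0.06158   0.04554   0.09999
  Δ         0.05783   0.02892  -0.05783
  eq         0.1194   0.07446   0.04216
  solve Keq expr → x = -0.02892; check Q = 1.674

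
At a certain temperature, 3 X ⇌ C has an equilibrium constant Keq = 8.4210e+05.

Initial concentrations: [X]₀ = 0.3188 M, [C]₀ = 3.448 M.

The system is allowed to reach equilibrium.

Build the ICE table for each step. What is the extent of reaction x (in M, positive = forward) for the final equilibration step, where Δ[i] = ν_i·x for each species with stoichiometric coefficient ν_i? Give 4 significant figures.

Q₀ = 106.4 vs Keq = 8.4210e+05 ⇒ Q<K, forward
Step 1:
                   X          C
  I           0.3188      3.448
  C          -0.3026     0.1009
  E          0.01615      3.549
  solve Keq expr → x = 0.1009; check Q = 8.4210e+05

x = 0.1009 M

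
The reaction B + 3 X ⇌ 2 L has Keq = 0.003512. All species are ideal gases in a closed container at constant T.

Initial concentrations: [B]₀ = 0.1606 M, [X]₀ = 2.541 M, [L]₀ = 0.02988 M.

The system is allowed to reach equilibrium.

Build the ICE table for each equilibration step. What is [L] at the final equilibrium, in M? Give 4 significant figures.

Q₀ = 3.3885e-04 vs Keq = 0.003512 ⇒ Q<K, forward
Step 1:
                  B         X         L
  init       0.1606     2.541   0.02988
  Δ        -0.02688  -0.08063   0.05375
  eq         0.1337      2.46   0.08363
  solve Keq expr → x = 0.02688; check Q = 0.003512

[L]_eq = 0.08363 M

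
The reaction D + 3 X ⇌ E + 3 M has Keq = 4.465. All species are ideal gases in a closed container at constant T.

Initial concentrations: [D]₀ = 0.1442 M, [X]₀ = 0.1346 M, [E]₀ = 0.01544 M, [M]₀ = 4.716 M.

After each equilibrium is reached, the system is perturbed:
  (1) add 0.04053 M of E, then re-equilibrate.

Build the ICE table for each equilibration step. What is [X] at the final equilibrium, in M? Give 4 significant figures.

Q₀ = 4605 vs Keq = 4.465 ⇒ Q>K, reverse
Step 1:
                   D          X          E          M
  Initial     0.1442     0.1346    0.01544      4.716
  Change      0.0154     0.0462    -0.0154    -0.0462
  Equil       0.1596     0.1808 4.1354e-05       4.67
  solve Keq expr → x = -0.0154; check Q = 4.465
Then add 0.04053 M of E.
Step 2:
                   D          X          E          M
  Initial     0.1596     0.1808    0.04057       4.67
  Change     0.04031     0.1209   -0.04031    -0.1209
  Equil       0.1999     0.3017 2.6049e-04      4.549
  solve Keq expr → x = -0.04031; check Q = 4.465

[X]_eq = 0.3017 M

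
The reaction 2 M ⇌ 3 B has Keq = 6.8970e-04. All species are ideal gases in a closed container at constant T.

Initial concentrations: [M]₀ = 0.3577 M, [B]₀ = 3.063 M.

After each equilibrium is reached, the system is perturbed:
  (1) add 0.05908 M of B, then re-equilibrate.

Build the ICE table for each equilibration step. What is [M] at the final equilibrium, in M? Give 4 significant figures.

Q₀ = 224.6 vs Keq = 6.8970e-04 ⇒ Q>K, reverse
Step 1:
                   M          B
  init        0.3577      3.063
  Δ            1.939     -2.909
  eq           2.297     0.1538
  solve Keq expr → x = -0.9697; check Q = 6.8970e-04
Then add 0.05908 M of B.
Step 2:
                   M          B
  init         2.297     0.2129
  Δ          0.03825   -0.05738
  eq           2.335     0.1555
  solve Keq expr → x = -0.01913; check Q = 6.8970e-04

[M]_eq = 2.335 M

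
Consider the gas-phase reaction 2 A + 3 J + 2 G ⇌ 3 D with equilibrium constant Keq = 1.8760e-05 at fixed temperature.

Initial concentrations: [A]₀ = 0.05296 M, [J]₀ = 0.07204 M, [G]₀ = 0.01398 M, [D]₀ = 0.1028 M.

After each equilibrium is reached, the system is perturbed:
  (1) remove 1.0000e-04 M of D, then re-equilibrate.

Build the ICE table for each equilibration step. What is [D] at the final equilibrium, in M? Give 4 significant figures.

[D]_eq = 2.1499e-04 M

Q₀ = 5.3009e+06 vs Keq = 1.8760e-05 ⇒ Q>K, reverse
Step 1:
                    A           J           G           D
  init        0.05296     0.07204     0.01398      0.1028
  Δ           0.06839      0.1026     0.06839     -0.1026
  eq           0.1213      0.1746     0.08237  2.1531e-04
  solve Keq expr → x = -0.03419; check Q = 1.8760e-05
Then remove 1.0000e-04 M of D.
Step 2:
                    A           J           G           D
  init         0.1213      0.1746     0.08237  1.1531e-04
  Δ       -6.6455e-05 -9.9683e-05 -6.6455e-05  9.9683e-05
  eq           0.1213      0.1745      0.0823  2.1499e-04
  solve Keq expr → x = 3.3228e-05; check Q = 1.8760e-05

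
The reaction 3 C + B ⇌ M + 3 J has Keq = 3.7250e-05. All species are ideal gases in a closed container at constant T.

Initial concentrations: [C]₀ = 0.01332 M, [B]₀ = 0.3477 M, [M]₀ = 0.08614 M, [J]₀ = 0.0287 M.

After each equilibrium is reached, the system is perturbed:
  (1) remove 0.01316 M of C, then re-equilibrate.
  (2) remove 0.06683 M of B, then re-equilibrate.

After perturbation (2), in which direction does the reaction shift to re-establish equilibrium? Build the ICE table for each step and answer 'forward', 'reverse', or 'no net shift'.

Direction: reverse

Q₀ = 2.478 vs Keq = 3.7250e-05 ⇒ Q>K, reverse
Step 1:
                  C         B         M         J
  I         0.01332    0.3477   0.08614    0.0287
  C         0.02649  0.008829 -0.008829  -0.02649
  E         0.03981    0.3565   0.07731  0.002213
  solve Keq expr → x = -0.008829; check Q = 3.7250e-05
Then remove 0.01316 M of C.
Step 2:
                  C         B         M         J
  I         0.02665    0.3565   0.07731  0.002213
  C       6.9129e-04 2.3043e-04 -2.3043e-04 -6.9129e-04
  E         0.02734    0.3568   0.07708  0.001522
  solve Keq expr → x = -2.3043e-04; check Q = 3.7250e-05
Then remove 0.06683 M of B.
Step 3:
                  C         B         M         J
  I         0.02734    0.2899   0.07708  0.001522
  C       9.6392e-05 3.2131e-05 -3.2131e-05 -9.6392e-05
  E         0.02743      0.29   0.07705  0.001425
  solve Keq expr → x = -3.2131e-05; check Q = 3.7250e-05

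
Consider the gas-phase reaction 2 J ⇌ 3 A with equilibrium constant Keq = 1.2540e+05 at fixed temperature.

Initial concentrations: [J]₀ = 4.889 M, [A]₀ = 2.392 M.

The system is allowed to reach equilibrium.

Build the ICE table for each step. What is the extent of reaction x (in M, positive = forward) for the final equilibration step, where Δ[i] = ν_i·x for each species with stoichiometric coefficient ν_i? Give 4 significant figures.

x = 2.403 M

Q₀ = 0.5726 vs Keq = 1.2540e+05 ⇒ Q<K, forward
Step 1:
                  J         A
  I           4.889     2.392
  C          -4.805     7.208
  E         0.08399       9.6
  solve Keq expr → x = 2.403; check Q = 1.2540e+05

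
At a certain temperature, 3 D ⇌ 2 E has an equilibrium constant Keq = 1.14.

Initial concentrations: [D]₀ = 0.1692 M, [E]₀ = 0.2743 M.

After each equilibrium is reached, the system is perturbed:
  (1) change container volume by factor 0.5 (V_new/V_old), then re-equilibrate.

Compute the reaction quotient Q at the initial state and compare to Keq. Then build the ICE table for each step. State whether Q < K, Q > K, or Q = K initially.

Q₀ = 15.53; Q > K (proceeds reverse)

Q₀ = 15.53 vs Keq = 1.14 ⇒ Q>K, reverse
Step 1:
                  D         E
  Initial    0.1692    0.2743
  Change     0.1383  -0.09222
  Equil      0.3075    0.1821
  solve Keq expr → x = -0.04611; check Q = 1.14
Then change container volume by factor 0.5 (V_new/V_old).
Step 2:
                  D         E
  Initial     0.615    0.3642
  Change    -0.0802   0.05347
  Equil      0.5348    0.4176
  solve Keq expr → x = 0.02673; check Q = 1.14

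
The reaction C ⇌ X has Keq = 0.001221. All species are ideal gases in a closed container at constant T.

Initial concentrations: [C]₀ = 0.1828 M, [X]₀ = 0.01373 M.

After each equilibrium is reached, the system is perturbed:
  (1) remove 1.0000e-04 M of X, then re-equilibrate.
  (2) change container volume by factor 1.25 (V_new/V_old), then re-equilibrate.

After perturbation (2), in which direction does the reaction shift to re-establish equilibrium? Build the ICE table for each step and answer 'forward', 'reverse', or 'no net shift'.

Q₀ = 0.07511 vs Keq = 0.001221 ⇒ Q>K, reverse
Step 1:
                  C         X
  I          0.1828   0.01373
  C         0.01349  -0.01349
  E          0.1963 2.3967e-04
  solve Keq expr → x = -0.01349; check Q = 0.001221
Then remove 1.0000e-04 M of X.
Step 2:
                  C         X
  I          0.1963 1.3967e-04
  C       -9.9878e-05 9.9878e-05
  E          0.1962 2.3955e-04
  solve Keq expr → x = 9.9878e-05; check Q = 0.001221
Then change container volume by factor 1.25 (V_new/V_old).
Step 3:
                  C         X
  I           0.157 1.9164e-04
  C               0         0
  E           0.157 1.9164e-04
  solve Keq expr → x = 0; check Q = 0.001221

Direction: no net shift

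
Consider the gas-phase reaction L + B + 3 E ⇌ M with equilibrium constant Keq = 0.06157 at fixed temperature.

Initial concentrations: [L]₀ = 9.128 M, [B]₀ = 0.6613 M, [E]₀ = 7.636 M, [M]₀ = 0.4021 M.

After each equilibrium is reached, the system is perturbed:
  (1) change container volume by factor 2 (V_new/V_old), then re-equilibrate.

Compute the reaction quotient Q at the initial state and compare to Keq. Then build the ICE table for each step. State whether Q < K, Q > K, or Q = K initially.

Q₀ = 1.4961e-04 vs Keq = 0.06157 ⇒ Q<K, forward
Step 1:
                    L           B           E           M
  init          9.128      0.6613       7.636      0.4021
  Δ           -0.6503     -0.6503      -1.951      0.6503
  eq            8.478     0.01097       5.685       1.052
  solve Keq expr → x = 0.6503; check Q = 0.06157
Then change container volume by factor 2 (V_new/V_old).
Step 2:
                    L           B           E           M
  init          4.239    0.005487       2.843      0.5262
  Δ           0.05874     0.05874      0.1762    -0.05874
  eq            4.298     0.06422       3.019      0.4675
  solve Keq expr → x = -0.05874; check Q = 0.06157

Q₀ = 1.4961e-04; Q < K (proceeds forward)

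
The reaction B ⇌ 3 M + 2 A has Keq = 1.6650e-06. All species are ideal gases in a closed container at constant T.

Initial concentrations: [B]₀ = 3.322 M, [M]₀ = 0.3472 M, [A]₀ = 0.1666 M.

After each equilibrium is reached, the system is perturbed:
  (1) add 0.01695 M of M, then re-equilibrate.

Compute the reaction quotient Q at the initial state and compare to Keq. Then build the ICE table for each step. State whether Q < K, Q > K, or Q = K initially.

Q₀ = 3.4970e-04; Q > K (proceeds reverse)

Q₀ = 3.4970e-04 vs Keq = 1.6650e-06 ⇒ Q>K, reverse
Step 1:
                  B         M         A
  I           3.322    0.3472    0.1666
  C         0.06393   -0.1918   -0.1279
  E           3.386    0.1554   0.03875
  solve Keq expr → x = -0.06393; check Q = 1.6650e-06
Then add 0.01695 M of M.
Step 2:
                  B         M         A
  I           3.386    0.1724   0.03875
  C        0.001916 -0.005747 -0.003832
  E           3.388    0.1666   0.03492
  solve Keq expr → x = -0.001916; check Q = 1.6650e-06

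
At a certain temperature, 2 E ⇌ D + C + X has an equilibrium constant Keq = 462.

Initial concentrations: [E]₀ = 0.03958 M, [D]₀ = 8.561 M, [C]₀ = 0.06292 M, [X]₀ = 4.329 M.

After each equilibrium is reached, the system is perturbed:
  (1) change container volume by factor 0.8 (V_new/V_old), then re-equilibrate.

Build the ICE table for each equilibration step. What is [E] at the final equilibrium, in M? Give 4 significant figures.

Q₀ = 1489 vs Keq = 462 ⇒ Q>K, reverse
Step 1:
                    E           D           C           X
  init        0.03958       8.561     0.06292       4.329
  Δ           0.02415    -0.01208    -0.01208    -0.01208
  eq          0.06373       8.549     0.05084       4.317
  solve Keq expr → x = -0.01208; check Q = 462
Then change container volume by factor 0.8 (V_new/V_old).
Step 2:
                    E           D           C           X
  init        0.07966       10.69     0.06356       5.396
  Δ          0.006907   -0.003454   -0.003454   -0.003454
  eq          0.08657       10.68      0.0601       5.393
  solve Keq expr → x = -0.003454; check Q = 462

[E]_eq = 0.08657 M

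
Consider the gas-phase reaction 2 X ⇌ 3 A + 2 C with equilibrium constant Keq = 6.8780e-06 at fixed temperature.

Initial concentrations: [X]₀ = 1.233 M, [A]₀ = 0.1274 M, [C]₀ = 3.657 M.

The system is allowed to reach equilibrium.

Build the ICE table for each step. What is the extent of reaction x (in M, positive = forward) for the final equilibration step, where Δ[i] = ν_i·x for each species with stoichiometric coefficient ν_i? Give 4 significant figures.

x = -0.03922 M

Q₀ = 0.01819 vs Keq = 6.8780e-06 ⇒ Q>K, reverse
Step 1:
                  X         A         C
  I           1.233    0.1274     3.657
  C         0.07844   -0.1177  -0.07844
  E           1.311  0.009739     3.579
  solve Keq expr → x = -0.03922; check Q = 6.8780e-06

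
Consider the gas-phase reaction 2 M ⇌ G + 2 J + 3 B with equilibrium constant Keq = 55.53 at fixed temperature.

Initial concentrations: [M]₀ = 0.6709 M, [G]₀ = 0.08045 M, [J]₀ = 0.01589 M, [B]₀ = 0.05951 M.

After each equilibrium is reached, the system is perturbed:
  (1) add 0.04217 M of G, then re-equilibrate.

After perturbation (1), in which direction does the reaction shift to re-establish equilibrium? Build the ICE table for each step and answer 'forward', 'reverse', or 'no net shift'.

Direction: reverse

Q₀ = 9.5110e-09 vs Keq = 55.53 ⇒ Q<K, forward
Step 1:
                  M         G         J         B
  Initial    0.6709   0.08045   0.01589   0.05951
  Change    -0.6187    0.3094    0.6187    0.9281
  Equil     0.05218    0.3898    0.6346    0.9876
  solve Keq expr → x = 0.3094; check Q = 55.53
Then add 0.04217 M of G.
Step 2:
                  M         G         J         B
  Initial   0.05218     0.432    0.6346    0.9876
  Change   0.002213 -0.001107 -0.002213  -0.00332
  Equil      0.0544    0.4309    0.6324    0.9843
  solve Keq expr → x = -0.001107; check Q = 55.53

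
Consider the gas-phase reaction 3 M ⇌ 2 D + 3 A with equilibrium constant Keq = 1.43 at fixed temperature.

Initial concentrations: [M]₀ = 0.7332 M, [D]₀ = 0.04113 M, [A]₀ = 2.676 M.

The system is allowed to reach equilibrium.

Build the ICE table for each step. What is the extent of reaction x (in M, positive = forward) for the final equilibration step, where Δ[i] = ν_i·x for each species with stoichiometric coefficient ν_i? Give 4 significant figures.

x = 0.04055 M

Q₀ = 0.08224 vs Keq = 1.43 ⇒ Q<K, forward
Step 1:
                  M         D         A
  I          0.7332   0.04113     2.676
  C         -0.1216   0.08109    0.1216
  E          0.6116    0.1222     2.798
  solve Keq expr → x = 0.04055; check Q = 1.43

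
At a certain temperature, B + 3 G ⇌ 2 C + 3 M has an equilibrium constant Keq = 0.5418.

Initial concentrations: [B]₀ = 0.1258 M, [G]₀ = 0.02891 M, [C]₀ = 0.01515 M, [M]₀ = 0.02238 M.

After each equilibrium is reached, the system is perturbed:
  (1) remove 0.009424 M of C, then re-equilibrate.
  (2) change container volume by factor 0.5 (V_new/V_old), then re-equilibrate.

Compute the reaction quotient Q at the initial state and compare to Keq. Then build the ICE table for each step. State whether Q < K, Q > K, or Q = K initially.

Q₀ = 8.4641e-04; Q < K (proceeds forward)

Q₀ = 8.4641e-04 vs Keq = 0.5418 ⇒ Q<K, forward
Step 1:
                   B          G          C          M
  init        0.1258    0.02891    0.01515    0.02238
  Δ        -0.006441   -0.01932    0.01288    0.01932
  eq          0.1194   0.009587    0.02803     0.0417
  solve Keq expr → x = 0.006441; check Q = 0.5418
Then remove 0.009424 M of C.
Step 2:
                   B          G          C          M
  init        0.1194   0.009587    0.01861     0.0417
  Δ       -5.6095e-04  -0.001683   0.001122   0.001683
  eq          0.1188   0.007905    0.01973    0.04339
  solve Keq expr → x = 5.6095e-04; check Q = 0.5418
Then change container volume by factor 0.5 (V_new/V_old).
Step 3:
                   B          G          C          M
  init        0.2376    0.01581    0.03946    0.08677
  Δ       9.4004e-04    0.00282   -0.00188   -0.00282
  eq          0.2385    0.01863    0.03758    0.08395
  solve Keq expr → x = -9.4004e-04; check Q = 0.5418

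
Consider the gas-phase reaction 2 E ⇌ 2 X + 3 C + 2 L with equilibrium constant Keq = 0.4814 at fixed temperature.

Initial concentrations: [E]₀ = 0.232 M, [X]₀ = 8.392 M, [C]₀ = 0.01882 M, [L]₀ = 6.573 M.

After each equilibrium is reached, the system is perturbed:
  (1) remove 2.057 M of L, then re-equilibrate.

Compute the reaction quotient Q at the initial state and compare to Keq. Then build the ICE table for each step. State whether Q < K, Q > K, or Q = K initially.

Q₀ = 0.3768; Q < K (proceeds forward)

Q₀ = 0.3768 vs Keq = 0.4814 ⇒ Q<K, forward
Step 1:
                    E           X           C           L
  Initial       0.232       8.392     0.01882       6.573
  Change    -0.001025    0.001025    0.001537    0.001025
  Equil         0.231       8.393     0.02036       6.574
  solve Keq expr → x = 5.1231e-04; check Q = 0.4814
Then remove 2.057 M of L.
Step 2:
                    E           X           C           L
  Initial       0.231       8.393     0.02036       4.517
  Change    -0.003659    0.003659    0.005488    0.003659
  Equil        0.2273       8.397     0.02585       4.521
  solve Keq expr → x = 0.001829; check Q = 0.4814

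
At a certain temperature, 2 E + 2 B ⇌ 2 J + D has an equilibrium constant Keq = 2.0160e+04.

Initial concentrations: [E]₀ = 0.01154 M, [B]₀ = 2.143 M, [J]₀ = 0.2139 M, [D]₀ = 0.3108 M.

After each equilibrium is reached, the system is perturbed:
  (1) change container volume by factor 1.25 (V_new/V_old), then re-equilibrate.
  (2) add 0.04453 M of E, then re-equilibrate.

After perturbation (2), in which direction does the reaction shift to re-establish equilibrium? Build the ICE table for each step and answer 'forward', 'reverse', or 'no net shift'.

Q₀ = 23.25 vs Keq = 2.0160e+04 ⇒ Q<K, forward
Step 1:
                    E           B           J           D
  I           0.01154       2.143      0.2139      0.3108
  C          -0.01112    -0.01112     0.01112    0.005561
  E        4.1813e-04       2.132       0.225      0.3164
  solve Keq expr → x = 0.005561; check Q = 2.0160e+04
Then change container volume by factor 1.25 (V_new/V_old).
Step 2:
                    E           B           J           D
  I        3.3450e-04       1.706        0.18      0.2531
  C        3.9378e-05  3.9378e-05 -3.9378e-05 -1.9689e-05
  E        3.7388e-04       1.706        0.18      0.2531
  solve Keq expr → x = -1.9689e-05; check Q = 2.0160e+04
Then add 0.04453 M of E.
Step 3:
                    E           B           J           D
  I            0.0449       1.706        0.18      0.2531
  C           -0.0444     -0.0444      0.0444      0.0222
  E        4.9914e-04       1.661      0.2244      0.2753
  solve Keq expr → x = 0.0222; check Q = 2.0160e+04

Direction: forward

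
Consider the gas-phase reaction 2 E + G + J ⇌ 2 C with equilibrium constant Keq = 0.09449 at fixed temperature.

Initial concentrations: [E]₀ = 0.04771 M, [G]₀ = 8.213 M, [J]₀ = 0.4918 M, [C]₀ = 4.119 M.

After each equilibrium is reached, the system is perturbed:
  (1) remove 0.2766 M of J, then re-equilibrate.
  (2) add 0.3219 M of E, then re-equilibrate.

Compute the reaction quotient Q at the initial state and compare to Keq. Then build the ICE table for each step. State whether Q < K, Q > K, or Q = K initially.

Q₀ = 1845; Q > K (proceeds reverse)

Q₀ = 1845 vs Keq = 0.09449 ⇒ Q>K, reverse
Step 1:
                    E           G           J           C
  init        0.04771       8.213      0.4918       4.119
  Δ             1.917      0.9584      0.9584      -1.917
  eq            1.964       9.171        1.45       2.202
  solve Keq expr → x = -0.9584; check Q = 0.09449
Then remove 0.2766 M of J.
Step 2:
                    E           G           J           C
  init          1.964       9.171       1.174       2.202
  Δ           0.08835     0.04417     0.04417    -0.08835
  eq            2.053       9.216       1.218       2.114
  solve Keq expr → x = -0.04417; check Q = 0.09449
Then add 0.3219 M of E.
Step 3:
                    E           G           J           C
  init          2.375       9.216       1.218       2.114
  Δ           -0.1289    -0.06444    -0.06444      0.1289
  eq            2.246       9.151       1.153       2.243
  solve Keq expr → x = 0.06444; check Q = 0.09449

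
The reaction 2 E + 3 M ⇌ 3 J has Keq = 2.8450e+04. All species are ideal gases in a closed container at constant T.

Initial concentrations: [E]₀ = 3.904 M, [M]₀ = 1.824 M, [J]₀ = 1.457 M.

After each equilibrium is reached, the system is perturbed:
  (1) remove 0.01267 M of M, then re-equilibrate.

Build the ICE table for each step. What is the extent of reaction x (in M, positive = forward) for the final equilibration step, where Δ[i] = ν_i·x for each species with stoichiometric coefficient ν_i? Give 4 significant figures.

x = -0.004118 M

Q₀ = 0.03344 vs Keq = 2.8450e+04 ⇒ Q<K, forward
Step 1:
                   E          M          J
  init         3.904      1.824      1.457
  Δ            -1.18      -1.77       1.77
  eq           2.724    0.05419      3.227
  solve Keq expr → x = 0.5899; check Q = 2.8450e+04
Then remove 0.01267 M of M.
Step 2:
                   E          M          J
  init         2.724    0.04152      3.227
  Δ         0.008236    0.01235   -0.01235
  eq           2.732    0.05388      3.214
  solve Keq expr → x = -0.004118; check Q = 2.8450e+04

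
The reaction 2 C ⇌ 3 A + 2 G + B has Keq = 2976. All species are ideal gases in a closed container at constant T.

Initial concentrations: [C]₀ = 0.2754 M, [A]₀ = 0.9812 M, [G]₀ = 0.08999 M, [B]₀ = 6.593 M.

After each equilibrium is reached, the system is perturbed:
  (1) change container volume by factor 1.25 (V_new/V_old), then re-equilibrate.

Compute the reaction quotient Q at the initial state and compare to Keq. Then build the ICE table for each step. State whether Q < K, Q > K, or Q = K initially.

Q₀ = 0.665 vs Keq = 2976 ⇒ Q<K, forward
Step 1:
                   C          A          G          B
  init        0.2754     0.9812    0.08999      6.593
  Δ          -0.2499     0.3748     0.2499     0.1249
  eq          0.0255      1.356     0.3399      6.718
  solve Keq expr → x = 0.1249; check Q = 2976
Then change container volume by factor 1.25 (V_new/V_old).
Step 2:
                   C          A          G          B
  init        0.0204      1.085     0.2719      5.374
  Δ        -0.006822    0.01023   0.006822   0.003411
  eq         0.01358      1.095     0.2787      5.378
  solve Keq expr → x = 0.003411; check Q = 2976

Q₀ = 0.665; Q < K (proceeds forward)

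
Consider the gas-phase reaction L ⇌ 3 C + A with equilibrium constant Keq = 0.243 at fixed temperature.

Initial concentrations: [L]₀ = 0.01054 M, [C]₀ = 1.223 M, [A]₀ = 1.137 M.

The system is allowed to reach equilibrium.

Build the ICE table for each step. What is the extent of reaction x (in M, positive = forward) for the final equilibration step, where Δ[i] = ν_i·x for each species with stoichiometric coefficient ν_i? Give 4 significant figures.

x = -0.2658 M

Q₀ = 197.3 vs Keq = 0.243 ⇒ Q>K, reverse
Step 1:
                  L         C         A
  I         0.01054     1.223     1.137
  C          0.2658   -0.7974   -0.2658
  E          0.2763    0.4256    0.8712
  solve Keq expr → x = -0.2658; check Q = 0.243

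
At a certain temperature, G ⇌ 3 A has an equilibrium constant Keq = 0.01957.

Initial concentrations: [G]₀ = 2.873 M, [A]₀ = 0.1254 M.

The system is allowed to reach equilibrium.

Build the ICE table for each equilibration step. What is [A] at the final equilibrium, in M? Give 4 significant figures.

Q₀ = 6.8637e-04 vs Keq = 0.01957 ⇒ Q<K, forward
Step 1:
                    G           A
  Initial       2.873      0.1254
  Change     -0.08463      0.2539
  Equil         2.788      0.3793
  solve Keq expr → x = 0.08463; check Q = 0.01957

[A]_eq = 0.3793 M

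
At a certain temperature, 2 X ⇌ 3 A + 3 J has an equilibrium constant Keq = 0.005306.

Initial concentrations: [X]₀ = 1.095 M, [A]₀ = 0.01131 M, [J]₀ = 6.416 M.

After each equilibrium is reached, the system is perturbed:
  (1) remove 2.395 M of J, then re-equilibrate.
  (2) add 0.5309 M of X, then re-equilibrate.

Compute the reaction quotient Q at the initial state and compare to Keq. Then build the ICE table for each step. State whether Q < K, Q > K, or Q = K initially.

Q₀ = 3.1868e-04; Q < K (proceeds forward)

Q₀ = 3.1868e-04 vs Keq = 0.005306 ⇒ Q<K, forward
Step 1:
                  X         A         J
  init        1.095   0.01131     6.416
  Δ        -0.01153   0.01729   0.01729
  eq          1.083    0.0286     6.433
  solve Keq expr → x = 0.005763; check Q = 0.005306
Then remove 2.395 M of J.
Step 2:
                  X         A         J
  init        1.083    0.0286     4.038
  Δ        -0.01098   0.01647   0.01647
  eq          1.072   0.04507     4.055
  solve Keq expr → x = 0.00549; check Q = 0.005306
Then add 0.5309 M of X.
Step 3:
                  X         A         J
  init        1.603   0.04507     4.055
  Δ       -0.008962   0.01344   0.01344
  eq          1.594   0.05851     4.068
  solve Keq expr → x = 0.004481; check Q = 0.005306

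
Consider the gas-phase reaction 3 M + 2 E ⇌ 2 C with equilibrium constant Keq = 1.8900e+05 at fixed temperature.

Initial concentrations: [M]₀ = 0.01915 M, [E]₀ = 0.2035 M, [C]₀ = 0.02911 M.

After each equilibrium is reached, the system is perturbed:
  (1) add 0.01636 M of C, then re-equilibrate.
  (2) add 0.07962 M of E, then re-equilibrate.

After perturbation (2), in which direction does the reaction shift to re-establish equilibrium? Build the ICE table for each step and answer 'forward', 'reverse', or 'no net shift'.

Direction: forward

Q₀ = 2914 vs Keq = 1.8900e+05 ⇒ Q<K, forward
Step 1:
                   M          E          C
  init       0.01915     0.2035    0.02911
  Δ         -0.01329  -0.008859   0.008859
  eq        0.005861     0.1946    0.03797
  solve Keq expr → x = 0.00443; check Q = 1.8900e+05
Then add 0.01636 M of C.
Step 2:
                   M          E          C
  init      0.005861     0.1946    0.05433
  Δ         0.001467 9.7812e-04 -9.7812e-04
  eq        0.007328     0.1956    0.05335
  solve Keq expr → x = -4.8906e-04; check Q = 1.8900e+05
Then add 0.07962 M of E.
Step 3:
                   M          E          C
  init      0.007328     0.2752    0.05335
  Δ         -0.00141 -9.4010e-04 9.4010e-04
  eq        0.005918     0.2743    0.05429
  solve Keq expr → x = 4.7005e-04; check Q = 1.8900e+05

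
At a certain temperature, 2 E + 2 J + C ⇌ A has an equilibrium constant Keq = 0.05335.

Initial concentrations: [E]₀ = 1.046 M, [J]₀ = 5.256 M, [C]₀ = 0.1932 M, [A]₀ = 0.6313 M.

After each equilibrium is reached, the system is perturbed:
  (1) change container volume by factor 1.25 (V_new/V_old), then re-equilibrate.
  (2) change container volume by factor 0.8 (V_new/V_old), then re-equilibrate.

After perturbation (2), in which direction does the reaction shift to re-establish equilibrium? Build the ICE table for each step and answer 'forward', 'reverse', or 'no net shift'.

Direction: forward

Q₀ = 0.1081 vs Keq = 0.05335 ⇒ Q>K, reverse
Step 1:
                   E          J          C          A
  Initial      1.046      5.256     0.1932     0.6313
  Change       0.135      0.135     0.0675    -0.0675
  Equil        1.181      5.391     0.2607     0.5638
  solve Keq expr → x = -0.0675; check Q = 0.05335
Then change container volume by factor 1.25 (V_new/V_old).
Step 2:
                   E          J          C          A
  Initial     0.9448      4.313     0.2086      0.451
  Change      0.1575     0.1575    0.07877   -0.07877
  Equil        1.102       4.47     0.2873     0.3723
  solve Keq expr → x = -0.07877; check Q = 0.05335
Then change container volume by factor 0.8 (V_new/V_old).
Step 3:
                   E          J          C          A
  Initial      1.378      5.588     0.3592     0.4653
  Change     -0.1969    -0.1969   -0.09847    0.09847
  Equil        1.181      5.391     0.2607     0.5638
  solve Keq expr → x = 0.09847; check Q = 0.05335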